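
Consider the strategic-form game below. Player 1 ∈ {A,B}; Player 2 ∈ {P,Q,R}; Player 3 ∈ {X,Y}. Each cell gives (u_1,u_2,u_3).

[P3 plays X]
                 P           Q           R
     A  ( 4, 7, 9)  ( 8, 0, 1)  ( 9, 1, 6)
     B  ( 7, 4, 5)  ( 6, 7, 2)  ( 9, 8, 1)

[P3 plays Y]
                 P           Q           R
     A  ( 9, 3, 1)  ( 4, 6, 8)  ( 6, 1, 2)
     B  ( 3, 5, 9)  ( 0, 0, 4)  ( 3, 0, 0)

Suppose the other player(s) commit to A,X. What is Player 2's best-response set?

u_2(P vs A,X) = 7
u_2(Q vs A,X) = 0
u_2(R vs A,X) = 1
max payoff 7 at {P}

BR_2 = {P}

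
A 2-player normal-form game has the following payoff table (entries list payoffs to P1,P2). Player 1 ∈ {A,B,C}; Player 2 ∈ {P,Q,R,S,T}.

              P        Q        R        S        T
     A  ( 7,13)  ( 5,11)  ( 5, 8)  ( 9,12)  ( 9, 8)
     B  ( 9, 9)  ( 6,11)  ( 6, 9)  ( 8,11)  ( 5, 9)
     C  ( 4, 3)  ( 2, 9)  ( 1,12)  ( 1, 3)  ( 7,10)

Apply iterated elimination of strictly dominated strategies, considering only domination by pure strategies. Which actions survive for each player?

P1 drop C (A beats it: P:7>4 Q:5>2 R:5>1 S:9>1 T:9>7)
P2 drop R (Q beats it: A:11>8 B:11>9)
P2 drop T (Q beats it: A:11>8 B:11>9)
P1→{A,B} P2→{P,Q,S}

Remaining: P1:{A,B} P2:{P,Q,S}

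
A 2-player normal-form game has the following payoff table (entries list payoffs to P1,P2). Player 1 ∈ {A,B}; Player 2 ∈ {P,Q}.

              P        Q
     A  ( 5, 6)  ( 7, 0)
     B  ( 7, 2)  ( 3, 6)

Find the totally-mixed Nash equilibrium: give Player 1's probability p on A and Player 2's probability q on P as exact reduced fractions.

(p,q) = (2/5, 2/3)

P1 indiff ⇒ q·5+(1-q)·7 = q·7+(1-q)·3 ⇒ q(-2) = (1-q)(-4) ⇒ q = 2/3
P2 indiff ⇒ p·6+(1-p)·2 = p·0+(1-p)·6 ⇒ p(6) = (1-p)(4) ⇒ p = 2/5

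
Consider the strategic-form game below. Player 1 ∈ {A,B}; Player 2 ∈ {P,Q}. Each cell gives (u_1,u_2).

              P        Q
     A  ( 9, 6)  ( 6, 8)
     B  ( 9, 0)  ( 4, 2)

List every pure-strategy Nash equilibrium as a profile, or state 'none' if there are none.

(A,P): not NE [P2→Q gives 8>6]
(A,Q): NE
(B,P): not NE [P2→Q gives 2>0]
(B,Q): not NE [P1→A gives 6>4]

Nash profiles: (A,Q)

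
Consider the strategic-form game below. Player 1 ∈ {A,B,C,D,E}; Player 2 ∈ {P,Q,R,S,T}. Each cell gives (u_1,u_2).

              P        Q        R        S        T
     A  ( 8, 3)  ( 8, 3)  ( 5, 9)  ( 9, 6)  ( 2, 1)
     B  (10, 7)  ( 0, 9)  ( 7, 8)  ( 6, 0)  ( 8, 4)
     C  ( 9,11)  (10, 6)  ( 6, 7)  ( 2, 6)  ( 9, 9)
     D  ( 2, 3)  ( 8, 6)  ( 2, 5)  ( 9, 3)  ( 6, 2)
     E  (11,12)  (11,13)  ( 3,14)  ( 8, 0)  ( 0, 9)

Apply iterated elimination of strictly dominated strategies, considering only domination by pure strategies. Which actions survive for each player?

Survivors P1:{B,C,E} P2:{P,Q,R}

P2 drop S (R beats it: A:9>6 B:8>0 C:7>6 D:5>3 E:14>0)
P1 drop A (C beats it: P:9>8 Q:10>8 R:6>5 T:9>2)
P1 drop D (C beats it: P:9>2 Q:10>8 R:6>2 T:9>6)
P2 drop T (P beats it: B:7>4 C:11>9 E:12>9)
P1→{B,C,E} P2→{P,Q,R}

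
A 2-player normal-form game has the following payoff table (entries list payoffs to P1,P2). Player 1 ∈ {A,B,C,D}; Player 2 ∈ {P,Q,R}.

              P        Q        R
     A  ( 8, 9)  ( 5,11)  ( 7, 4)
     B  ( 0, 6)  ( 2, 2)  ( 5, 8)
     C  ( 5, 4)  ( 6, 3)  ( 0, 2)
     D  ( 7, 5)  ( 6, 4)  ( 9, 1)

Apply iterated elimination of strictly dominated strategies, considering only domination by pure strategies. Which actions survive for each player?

Survivors P1:{A,C,D} P2:{P,Q}

P1 drop B (A beats it: P:8>0 Q:5>2 R:7>5)
P2 drop R (P beats it: A:9>4 C:4>2 D:5>1)
P1→{A,C,D} P2→{P,Q}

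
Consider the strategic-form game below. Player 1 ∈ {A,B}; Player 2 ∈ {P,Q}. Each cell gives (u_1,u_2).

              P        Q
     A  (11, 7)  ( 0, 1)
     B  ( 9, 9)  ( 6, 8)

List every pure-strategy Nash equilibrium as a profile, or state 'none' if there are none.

(A,P): NE
(A,Q): not NE [P1→B gives 6>0; P2→P gives 7>1]
(B,P): not NE [P1→A gives 11>9]
(B,Q): not NE [P2→P gives 9>8]

PSNE = {(A,P)}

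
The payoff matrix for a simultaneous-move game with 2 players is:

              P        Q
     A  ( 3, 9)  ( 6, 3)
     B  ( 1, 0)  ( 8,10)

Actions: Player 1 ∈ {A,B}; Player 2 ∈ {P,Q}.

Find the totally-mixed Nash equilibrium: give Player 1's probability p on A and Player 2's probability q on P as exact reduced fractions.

P1 indiff ⇒ q·3+(1-q)·6 = q·1+(1-q)·8 ⇒ q(2) = (1-q)(2) ⇒ q = 1/2
P2 indiff ⇒ p·9+(1-p)·0 = p·3+(1-p)·10 ⇒ p(6) = (1-p)(10) ⇒ p = 5/8

p=5/8, q=1/2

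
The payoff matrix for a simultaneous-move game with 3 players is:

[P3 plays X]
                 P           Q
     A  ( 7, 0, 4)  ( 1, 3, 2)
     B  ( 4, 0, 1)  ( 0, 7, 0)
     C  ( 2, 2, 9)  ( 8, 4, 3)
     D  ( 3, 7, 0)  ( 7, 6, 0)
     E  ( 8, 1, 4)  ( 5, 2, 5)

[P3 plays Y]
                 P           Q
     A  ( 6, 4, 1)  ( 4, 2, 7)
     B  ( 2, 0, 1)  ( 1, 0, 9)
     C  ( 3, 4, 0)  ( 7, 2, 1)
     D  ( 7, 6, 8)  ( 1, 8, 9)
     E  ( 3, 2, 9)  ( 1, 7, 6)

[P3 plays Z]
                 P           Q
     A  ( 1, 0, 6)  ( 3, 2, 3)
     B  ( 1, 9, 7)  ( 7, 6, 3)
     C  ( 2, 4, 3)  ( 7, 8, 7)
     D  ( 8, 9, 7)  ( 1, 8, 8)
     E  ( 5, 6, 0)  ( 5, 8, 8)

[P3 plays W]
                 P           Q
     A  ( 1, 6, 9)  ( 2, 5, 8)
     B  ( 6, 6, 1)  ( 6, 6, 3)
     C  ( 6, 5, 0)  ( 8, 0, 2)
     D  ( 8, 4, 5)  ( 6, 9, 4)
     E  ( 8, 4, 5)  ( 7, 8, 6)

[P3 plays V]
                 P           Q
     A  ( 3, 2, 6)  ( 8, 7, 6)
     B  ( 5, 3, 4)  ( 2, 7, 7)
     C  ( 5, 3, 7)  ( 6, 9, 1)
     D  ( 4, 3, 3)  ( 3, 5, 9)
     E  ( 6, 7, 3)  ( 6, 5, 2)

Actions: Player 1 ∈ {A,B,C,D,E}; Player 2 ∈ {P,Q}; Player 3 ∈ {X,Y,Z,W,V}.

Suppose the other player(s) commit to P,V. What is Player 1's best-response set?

BR_1 = {E}

u_1(A vs P,V) = 3
u_1(B vs P,V) = 5
u_1(C vs P,V) = 5
u_1(D vs P,V) = 4
u_1(E vs P,V) = 6
max payoff 6 at {E}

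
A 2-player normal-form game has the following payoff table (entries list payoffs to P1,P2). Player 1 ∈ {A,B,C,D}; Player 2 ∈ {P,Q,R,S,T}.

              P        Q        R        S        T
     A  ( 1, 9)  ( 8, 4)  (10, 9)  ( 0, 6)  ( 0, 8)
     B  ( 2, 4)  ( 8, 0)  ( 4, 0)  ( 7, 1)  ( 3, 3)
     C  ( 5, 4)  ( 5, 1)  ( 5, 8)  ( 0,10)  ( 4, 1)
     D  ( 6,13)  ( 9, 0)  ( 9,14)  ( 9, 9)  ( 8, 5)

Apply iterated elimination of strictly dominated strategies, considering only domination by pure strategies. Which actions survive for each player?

Remaining: P1:{A,D} P2:{P,R}

P1 drop B (D beats it: P:6>2 Q:9>8 R:9>4 S:9>7 T:8>3)
P1 drop C (D beats it: P:6>5 Q:9>5 R:9>5 S:9>0 T:8>4)
P2 drop Q (P beats it: A:9>4 D:13>0)
P2 drop S (P beats it: A:9>6 D:13>9)
P2 drop T (P beats it: A:9>8 D:13>5)
P1→{A,D} P2→{P,R}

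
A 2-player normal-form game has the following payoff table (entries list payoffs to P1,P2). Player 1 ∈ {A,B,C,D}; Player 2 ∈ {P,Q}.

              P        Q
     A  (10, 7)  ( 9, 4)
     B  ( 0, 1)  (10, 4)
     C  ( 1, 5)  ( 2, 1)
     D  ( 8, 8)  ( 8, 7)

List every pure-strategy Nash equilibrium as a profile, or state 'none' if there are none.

Nash profiles: (A,P), (B,Q)

(A,P): NE
(A,Q): not NE [P1→B gives 10>9; P2→P gives 7>4]
(B,P): not NE [P1→A gives 10>0; P2→Q gives 4>1]
(B,Q): NE
(C,P): not NE [P1→A gives 10>1]
(C,Q): not NE [P1→B gives 10>2; P2→P gives 5>1]
(D,P): not NE [P1→A gives 10>8]
(D,Q): not NE [P1→B gives 10>8; P2→P gives 8>7]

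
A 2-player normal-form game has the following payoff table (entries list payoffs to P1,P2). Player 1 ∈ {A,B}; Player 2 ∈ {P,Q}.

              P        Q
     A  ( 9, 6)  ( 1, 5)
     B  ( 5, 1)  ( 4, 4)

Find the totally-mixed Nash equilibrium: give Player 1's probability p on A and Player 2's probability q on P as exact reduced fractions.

P1 indiff ⇒ q·9+(1-q)·1 = q·5+(1-q)·4 ⇒ q(4) = (1-q)(3) ⇒ q = 3/7
P2 indiff ⇒ p·6+(1-p)·1 = p·5+(1-p)·4 ⇒ p(1) = (1-p)(3) ⇒ p = 3/4

P1 mixes 3/4 on A; P2 mixes 3/7 on P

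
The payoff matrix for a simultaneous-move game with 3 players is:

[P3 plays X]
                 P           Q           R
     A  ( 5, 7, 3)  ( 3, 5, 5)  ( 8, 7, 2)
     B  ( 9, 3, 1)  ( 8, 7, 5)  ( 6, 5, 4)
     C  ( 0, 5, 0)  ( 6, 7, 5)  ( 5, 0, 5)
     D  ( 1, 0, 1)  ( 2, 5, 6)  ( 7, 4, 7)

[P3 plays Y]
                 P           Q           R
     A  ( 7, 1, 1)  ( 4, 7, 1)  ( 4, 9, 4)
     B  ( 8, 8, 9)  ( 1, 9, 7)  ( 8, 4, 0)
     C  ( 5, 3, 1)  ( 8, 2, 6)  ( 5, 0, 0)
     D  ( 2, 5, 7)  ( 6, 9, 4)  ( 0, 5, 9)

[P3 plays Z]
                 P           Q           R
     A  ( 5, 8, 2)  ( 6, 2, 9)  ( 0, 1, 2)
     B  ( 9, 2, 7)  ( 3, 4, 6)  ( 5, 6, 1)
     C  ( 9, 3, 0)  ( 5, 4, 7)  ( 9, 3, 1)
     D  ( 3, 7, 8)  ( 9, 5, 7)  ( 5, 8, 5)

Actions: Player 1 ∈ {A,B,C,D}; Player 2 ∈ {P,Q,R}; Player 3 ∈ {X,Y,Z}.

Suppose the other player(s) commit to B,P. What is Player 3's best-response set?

P3 best: {Y}

u_3(X vs B,P) = 1
u_3(Y vs B,P) = 9
u_3(Z vs B,P) = 7
max payoff 9 at {Y}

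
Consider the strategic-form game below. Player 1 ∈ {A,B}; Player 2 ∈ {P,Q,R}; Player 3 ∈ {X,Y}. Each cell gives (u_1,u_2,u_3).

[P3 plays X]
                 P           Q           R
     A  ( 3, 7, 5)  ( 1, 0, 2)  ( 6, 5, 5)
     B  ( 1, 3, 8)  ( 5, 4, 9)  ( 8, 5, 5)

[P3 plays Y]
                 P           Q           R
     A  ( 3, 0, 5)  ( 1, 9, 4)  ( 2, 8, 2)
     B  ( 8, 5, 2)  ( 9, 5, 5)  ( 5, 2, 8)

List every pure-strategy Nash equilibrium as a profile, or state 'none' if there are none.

Nash profiles: (A,P,X)

(A,P,X): NE
(A,P,Y): not NE [P1→B gives 8>3; P2→Q gives 9>0]
(A,Q,X): not NE [P1→B gives 5>1; P2→P gives 7>0; P3→Y gives 4>2]
(A,Q,Y): not NE [P1→B gives 9>1]
(A,R,X): not NE [P1→B gives 8>6; P2→P gives 7>5]
(A,R,Y): not NE [P1→B gives 5>2; P2→Q gives 9>8; P3→X gives 5>2]
(B,P,X): not NE [P1→A gives 3>1; P2→R gives 5>3]
(B,P,Y): not NE [P3→X gives 8>2]
(B,Q,X): not NE [P2→R gives 5>4]
(B,Q,Y): not NE [P3→X gives 9>5]
(B,R,X): not NE [P3→Y gives 8>5]
(B,R,Y): not NE [P2→Q gives 5>2]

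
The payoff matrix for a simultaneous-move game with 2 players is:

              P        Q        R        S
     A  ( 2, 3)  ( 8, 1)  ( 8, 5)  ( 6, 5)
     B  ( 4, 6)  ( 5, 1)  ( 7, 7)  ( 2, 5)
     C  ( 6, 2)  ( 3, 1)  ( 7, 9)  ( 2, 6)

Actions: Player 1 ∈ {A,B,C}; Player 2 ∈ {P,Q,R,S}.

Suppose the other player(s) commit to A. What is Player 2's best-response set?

u_2(P vs A) = 3
u_2(Q vs A) = 1
u_2(R vs A) = 5
u_2(S vs A) = 5
max payoff 5 at {R,S}

argmax u_2 = {R,S}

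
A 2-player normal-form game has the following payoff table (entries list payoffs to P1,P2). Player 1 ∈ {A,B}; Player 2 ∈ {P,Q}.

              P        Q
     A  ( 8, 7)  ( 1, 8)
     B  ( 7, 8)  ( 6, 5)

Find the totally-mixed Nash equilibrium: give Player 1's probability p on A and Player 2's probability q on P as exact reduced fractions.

(p,q) = (3/4, 5/6)

P1 indiff ⇒ q·8+(1-q)·1 = q·7+(1-q)·6 ⇒ q(1) = (1-q)(5) ⇒ q = 5/6
P2 indiff ⇒ p·7+(1-p)·8 = p·8+(1-p)·5 ⇒ p(-1) = (1-p)(-3) ⇒ p = 3/4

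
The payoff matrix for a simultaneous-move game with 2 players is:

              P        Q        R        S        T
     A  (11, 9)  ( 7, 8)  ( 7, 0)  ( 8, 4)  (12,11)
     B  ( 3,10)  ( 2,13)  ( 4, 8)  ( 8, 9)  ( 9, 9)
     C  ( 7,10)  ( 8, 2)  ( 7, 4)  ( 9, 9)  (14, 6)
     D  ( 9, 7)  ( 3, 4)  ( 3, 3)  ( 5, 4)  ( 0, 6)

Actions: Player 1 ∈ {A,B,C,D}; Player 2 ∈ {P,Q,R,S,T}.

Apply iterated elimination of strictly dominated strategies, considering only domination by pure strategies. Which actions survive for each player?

P1 drop B (C beats it: P:7>3 Q:8>2 R:7>4 S:9>8 T:14>9)
P1 drop D (A beats it: P:11>9 Q:7>3 R:7>3 S:8>5 T:12>0)
P2 drop Q (P beats it: A:9>8 C:10>2)
P2 drop R (P beats it: A:9>0 C:10>4)
P2 drop S (P beats it: A:9>4 C:10>9)
P1→{A,C} P2→{P,T}

IESDS → P1:{A,C} P2:{P,T}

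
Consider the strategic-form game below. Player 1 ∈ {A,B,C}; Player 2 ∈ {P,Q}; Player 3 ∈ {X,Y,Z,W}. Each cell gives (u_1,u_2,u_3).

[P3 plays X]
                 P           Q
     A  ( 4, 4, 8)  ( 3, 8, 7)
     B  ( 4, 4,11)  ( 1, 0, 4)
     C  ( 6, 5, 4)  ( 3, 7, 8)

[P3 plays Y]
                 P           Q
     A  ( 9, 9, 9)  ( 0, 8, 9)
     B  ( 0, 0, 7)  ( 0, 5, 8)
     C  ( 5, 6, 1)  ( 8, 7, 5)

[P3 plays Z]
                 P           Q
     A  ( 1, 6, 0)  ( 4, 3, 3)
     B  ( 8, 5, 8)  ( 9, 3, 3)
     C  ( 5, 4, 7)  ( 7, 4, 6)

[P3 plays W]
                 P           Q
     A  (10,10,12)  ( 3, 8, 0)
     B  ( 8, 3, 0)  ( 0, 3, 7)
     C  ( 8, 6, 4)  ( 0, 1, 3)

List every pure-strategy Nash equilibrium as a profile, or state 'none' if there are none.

(A,P,X): not NE [P1→C gives 6>4; P2→Q gives 8>4; P3→W gives 12>8]
(A,P,Y): not NE [P3→W gives 12>9]
(A,P,Z): not NE [P1→B gives 8>1; P3→W gives 12>0]
(A,P,W): NE
(A,Q,X): not NE [P3→Y gives 9>7]
(A,Q,Y): not NE [P1→C gives 8>0; P2→P gives 9>8]
(A,Q,Z): not NE [P1→B gives 9>4; P2→P gives 6>3; P3→Y gives 9>3]
(A,Q,W): not NE [P2→P gives 10>8; P3→Y gives 9>0]
(B,P,X): not NE [P1→C gives 6>4]
(B,P,Y): not NE [P1→A gives 9>0; P2→Q gives 5>0; P3→X gives 11>7]
(B,P,Z): not NE [P3→X gives 11>8]
(B,P,W): not NE [P1→A gives 10>8; P3→X gives 11>0]
(B,Q,X): not NE [P1→C gives 3>1; P2→P gives 4>0; P3→Y gives 8>4]
(B,Q,Y): not NE [P1→C gives 8>0]
(B,Q,Z): not NE [P2→P gives 5>3; P3→Y gives 8>3]
(B,Q,W): not NE [P1→A gives 3>0; P3→Y gives 8>7]
(C,P,X): not NE [P2→Q gives 7>5; P3→Z gives 7>4]
(C,P,Y): not NE [P1→A gives 9>5; P2→Q gives 7>6; P3→Z gives 7>1]
(C,P,Z): not NE [P1→B gives 8>5]
(C,P,W): not NE [P1→A gives 10>8; P3→Z gives 7>4]
(C,Q,X): NE
(C,Q,Y): not NE [P3→X gives 8>5]
(C,Q,Z): not NE [P1→B gives 9>7; P3→X gives 8>6]
(C,Q,W): not NE [P1→A gives 3>0; P2→P gives 6>1; P3→X gives 8>3]

Nash profiles: (A,P,W), (C,Q,X)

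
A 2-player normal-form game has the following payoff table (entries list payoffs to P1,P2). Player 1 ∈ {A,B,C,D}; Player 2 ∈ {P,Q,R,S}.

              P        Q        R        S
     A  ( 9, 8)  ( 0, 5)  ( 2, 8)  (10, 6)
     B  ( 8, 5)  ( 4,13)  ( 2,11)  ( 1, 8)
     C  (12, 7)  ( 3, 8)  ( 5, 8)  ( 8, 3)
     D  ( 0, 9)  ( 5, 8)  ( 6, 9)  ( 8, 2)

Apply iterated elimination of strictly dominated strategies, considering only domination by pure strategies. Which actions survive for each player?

IESDS → P1:{B,C,D} P2:{P,Q,R}

P2 drop S (R beats it: A:8>6 B:11>8 C:8>3 D:9>2)
P1 drop A (C beats it: P:12>9 Q:3>0 R:5>2)
P1→{B,C,D} P2→{P,Q,R}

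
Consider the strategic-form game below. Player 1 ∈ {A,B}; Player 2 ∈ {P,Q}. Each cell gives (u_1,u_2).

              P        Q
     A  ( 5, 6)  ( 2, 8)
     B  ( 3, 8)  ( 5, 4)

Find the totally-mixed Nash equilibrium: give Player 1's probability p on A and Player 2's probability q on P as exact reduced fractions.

p=2/3, q=3/5

P1 indiff ⇒ q·5+(1-q)·2 = q·3+(1-q)·5 ⇒ q(2) = (1-q)(3) ⇒ q = 3/5
P2 indiff ⇒ p·6+(1-p)·8 = p·8+(1-p)·4 ⇒ p(-2) = (1-p)(-4) ⇒ p = 2/3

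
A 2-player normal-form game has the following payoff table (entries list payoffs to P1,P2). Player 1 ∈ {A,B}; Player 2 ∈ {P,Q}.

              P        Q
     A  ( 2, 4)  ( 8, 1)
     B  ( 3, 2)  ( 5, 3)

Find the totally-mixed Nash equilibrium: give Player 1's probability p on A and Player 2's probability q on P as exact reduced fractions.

P1 indiff ⇒ q·2+(1-q)·8 = q·3+(1-q)·5 ⇒ q(-1) = (1-q)(-3) ⇒ q = 3/4
P2 indiff ⇒ p·4+(1-p)·2 = p·1+(1-p)·3 ⇒ p(3) = (1-p)(1) ⇒ p = 1/4

p=1/4, q=3/4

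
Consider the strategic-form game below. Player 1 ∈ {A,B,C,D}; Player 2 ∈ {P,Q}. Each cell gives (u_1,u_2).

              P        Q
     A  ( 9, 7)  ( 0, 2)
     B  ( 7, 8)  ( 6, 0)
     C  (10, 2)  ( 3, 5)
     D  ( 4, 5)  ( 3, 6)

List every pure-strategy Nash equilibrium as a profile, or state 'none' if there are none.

PSNE: ∅

(A,P): not NE [P1→C gives 10>9]
(A,Q): not NE [P1→B gives 6>0; P2→P gives 7>2]
(B,P): not NE [P1→C gives 10>7]
(B,Q): not NE [P2→P gives 8>0]
(C,P): not NE [P2→Q gives 5>2]
(C,Q): not NE [P1→B gives 6>3]
(D,P): not NE [P1→C gives 10>4; P2→Q gives 6>5]
(D,Q): not NE [P1→B gives 6>3]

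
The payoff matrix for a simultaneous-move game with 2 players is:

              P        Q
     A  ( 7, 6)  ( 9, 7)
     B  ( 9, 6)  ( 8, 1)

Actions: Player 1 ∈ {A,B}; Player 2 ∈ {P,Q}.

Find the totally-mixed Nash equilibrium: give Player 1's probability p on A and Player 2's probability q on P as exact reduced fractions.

P1 indiff ⇒ q·7+(1-q)·9 = q·9+(1-q)·8 ⇒ q(-2) = (1-q)(-1) ⇒ q = 1/3
P2 indiff ⇒ p·6+(1-p)·6 = p·7+(1-p)·1 ⇒ p(-1) = (1-p)(-5) ⇒ p = 5/6

P1 mixes 5/6 on A; P2 mixes 1/3 on P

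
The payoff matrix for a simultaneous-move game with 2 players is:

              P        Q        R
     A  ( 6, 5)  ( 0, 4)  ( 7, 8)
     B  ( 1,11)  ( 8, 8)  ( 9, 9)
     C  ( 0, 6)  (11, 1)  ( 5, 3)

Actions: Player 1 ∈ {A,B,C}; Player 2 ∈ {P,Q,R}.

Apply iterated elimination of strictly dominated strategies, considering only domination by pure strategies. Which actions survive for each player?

Survivors P1:{A,B} P2:{P,R}

P2 drop Q (P beats it: A:5>4 B:11>8 C:6>1)
P1 drop C (A beats it: P:6>0 R:7>5)
P1→{A,B} P2→{P,R}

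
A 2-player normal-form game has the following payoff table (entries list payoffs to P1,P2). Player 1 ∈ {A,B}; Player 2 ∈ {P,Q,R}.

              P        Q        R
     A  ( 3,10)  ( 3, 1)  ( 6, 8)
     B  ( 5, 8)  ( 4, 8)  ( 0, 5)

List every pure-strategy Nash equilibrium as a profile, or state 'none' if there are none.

PSNE = {(B,P), (B,Q)}

(A,P): not NE [P1→B gives 5>3]
(A,Q): not NE [P1→B gives 4>3; P2→P gives 10>1]
(A,R): not NE [P2→P gives 10>8]
(B,P): NE
(B,Q): NE
(B,R): not NE [P1→A gives 6>0; P2→Q gives 8>5]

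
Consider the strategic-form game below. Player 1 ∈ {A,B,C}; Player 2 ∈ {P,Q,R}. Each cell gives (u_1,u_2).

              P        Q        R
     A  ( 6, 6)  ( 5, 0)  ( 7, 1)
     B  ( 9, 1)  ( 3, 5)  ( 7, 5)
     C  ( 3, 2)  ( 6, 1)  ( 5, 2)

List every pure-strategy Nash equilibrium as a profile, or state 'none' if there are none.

(A,P): not NE [P1→B gives 9>6]
(A,Q): not NE [P1→C gives 6>5; P2→P gives 6>0]
(A,R): not NE [P2→P gives 6>1]
(B,P): not NE [P2→R gives 5>1]
(B,Q): not NE [P1→C gives 6>3]
(B,R): NE
(C,P): not NE [P1→B gives 9>3]
(C,Q): not NE [P2→R gives 2>1]
(C,R): not NE [P1→B gives 7>5]

PSNE = {(B,R)}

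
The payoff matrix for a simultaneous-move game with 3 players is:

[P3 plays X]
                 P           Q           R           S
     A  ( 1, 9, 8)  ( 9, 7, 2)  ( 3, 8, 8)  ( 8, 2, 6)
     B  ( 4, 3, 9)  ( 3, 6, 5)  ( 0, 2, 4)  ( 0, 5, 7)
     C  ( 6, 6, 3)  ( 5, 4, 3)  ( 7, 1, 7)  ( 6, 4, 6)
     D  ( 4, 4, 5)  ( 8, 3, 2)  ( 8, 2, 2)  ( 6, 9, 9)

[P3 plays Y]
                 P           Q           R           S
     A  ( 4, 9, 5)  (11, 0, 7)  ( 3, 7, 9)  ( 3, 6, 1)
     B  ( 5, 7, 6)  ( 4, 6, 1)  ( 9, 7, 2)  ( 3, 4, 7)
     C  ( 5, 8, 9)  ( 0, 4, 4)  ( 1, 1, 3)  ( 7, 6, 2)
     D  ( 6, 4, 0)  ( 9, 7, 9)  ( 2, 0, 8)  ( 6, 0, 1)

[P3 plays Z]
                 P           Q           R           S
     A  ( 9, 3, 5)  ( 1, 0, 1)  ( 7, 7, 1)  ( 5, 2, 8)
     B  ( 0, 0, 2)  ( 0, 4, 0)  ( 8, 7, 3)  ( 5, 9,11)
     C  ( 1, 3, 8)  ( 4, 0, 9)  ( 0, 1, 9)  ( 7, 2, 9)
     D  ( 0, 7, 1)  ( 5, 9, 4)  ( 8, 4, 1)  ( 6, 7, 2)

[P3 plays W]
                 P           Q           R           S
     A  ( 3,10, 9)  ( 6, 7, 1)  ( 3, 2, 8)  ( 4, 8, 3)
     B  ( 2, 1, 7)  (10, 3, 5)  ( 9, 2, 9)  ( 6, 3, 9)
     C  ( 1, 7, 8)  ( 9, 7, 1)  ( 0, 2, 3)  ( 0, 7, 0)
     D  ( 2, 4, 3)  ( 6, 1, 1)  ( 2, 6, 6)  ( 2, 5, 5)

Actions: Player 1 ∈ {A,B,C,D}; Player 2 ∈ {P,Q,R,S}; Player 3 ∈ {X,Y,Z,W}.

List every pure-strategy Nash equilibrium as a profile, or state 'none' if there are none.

NE set: (A,P,W), (B,Q,W)

(A,P,X): not NE [P1→C gives 6>1; P3→W gives 9>8]
(A,P,Y): not NE [P1→D gives 6>4; P3→W gives 9>5]
(A,P,Z): not NE [P2→R gives 7>3; P3→W gives 9>5]
(A,P,W): NE
(A,Q,X): not NE [P2→P gives 9>7; P3→Y gives 7>2]
(A,Q,Y): not NE [P2→P gives 9>0]
(A,Q,Z): not NE [P1→D gives 5>1; P2→R gives 7>0; P3→Y gives 7>1]
(A,Q,W): not NE [P1→B gives 10>6; P2→P gives 10>7; P3→Y gives 7>1]
(A,R,X): not NE [P1→D gives 8>3; P2→P gives 9>8; P3→Y gives 9>8]
(A,R,Y): not NE [P1→B gives 9>3; P2→P gives 9>7]
(A,R,Z): not NE [P1→D gives 8>7; P3→Y gives 9>1]
(A,R,W): not NE [P1→B gives 9>3; P2→P gives 10>2; P3→Y gives 9>8]
(A,S,X): not NE [P2→P gives 9>2; P3→Z gives 8>6]
(A,S,Y): not NE [P1→C gives 7>3; P2→P gives 9>6; P3→Z gives 8>1]
(A,S,Z): not NE [P1→C gives 7>5; P2→R gives 7>2]
(A,S,W): not NE [P1→B gives 6>4; P2→P gives 10>8; P3→Z gives 8>3]
(B,P,X): not NE [P1→C gives 6>4; P2→Q gives 6>3]
(B,P,Y): not NE [P1→D gives 6>5; P3→X gives 9>6]
(B,P,Z): not NE [P1→A gives 9>0; P2→S gives 9>0; P3→X gives 9>2]
(B,P,W): not NE [P1→A gives 3>2; P2→S gives 3>1; P3→X gives 9>7]
(B,Q,X): not NE [P1→A gives 9>3]
(B,Q,Y): not NE [P1→A gives 11>4; P2→R gives 7>6; P3→W gives 5>1]
(B,Q,Z): not NE [P1→D gives 5>0; P2→S gives 9>4; P3→W gives 5>0]
(B,Q,W): NE
(B,R,X): not NE [P1→D gives 8>0; P2→Q gives 6>2; P3→W gives 9>4]
(B,R,Y): not NE [P3→W gives 9>2]
(B,R,Z): not NE [P2→S gives 9>7; P3→W gives 9>3]
(B,R,W): not NE [P2→S gives 3>2]
(B,S,X): not NE [P1→A gives 8>0; P2→Q gives 6>5; P3→Z gives 11>7]
(B,S,Y): not NE [P1→C gives 7>3; P2→R gives 7>4; P3→Z gives 11>7]
(B,S,Z): not NE [P1→C gives 7>5]
(B,S,W): not NE [P3→Z gives 11>9]
(C,P,X): not NE [P3→Y gives 9>3]
(C,P,Y): not NE [P1→D gives 6>5]
(C,P,Z): not NE [P1→A gives 9>1; P3→Y gives 9>8]
(C,P,W): not NE [P1→A gives 3>1; P3→Y gives 9>8]
(C,Q,X): not NE [P1→A gives 9>5; P2→P gives 6>4; P3→Z gives 9>3]
(C,Q,Y): not NE [P1→A gives 11>0; P2→P gives 8>4; P3→Z gives 9>4]
(C,Q,Z): not NE [P1→D gives 5>4; P2→P gives 3>0]
(C,Q,W): not NE [P1→B gives 10>9; P3→Z gives 9>1]
(C,R,X): not NE [P1→D gives 8>7; P2→P gives 6>1; P3→Z gives 9>7]
(C,R,Y): not NE [P1→B gives 9>1; P2→P gives 8>1; P3→Z gives 9>3]
(C,R,Z): not NE [P1→D gives 8>0; P2→P gives 3>1]
(C,R,W): not NE [P1→B gives 9>0; P2→S gives 7>2; P3→Z gives 9>3]
(C,S,X): not NE [P1→A gives 8>6; P2→P gives 6>4; P3→Z gives 9>6]
(C,S,Y): not NE [P2→P gives 8>6; P3→Z gives 9>2]
(C,S,Z): not NE [P2→P gives 3>2]
(C,S,W): not NE [P1→B gives 6>0; P3→Z gives 9>0]
(D,P,X): not NE [P1→C gives 6>4; P2→S gives 9>4]
(D,P,Y): not NE [P2→Q gives 7>4; P3→X gives 5>0]
(D,P,Z): not NE [P1→A gives 9>0; P2→Q gives 9>7; P3→X gives 5>1]
(D,P,W): not NE [P1→A gives 3>2; P2→R gives 6>4; P3→X gives 5>3]
(D,Q,X): not NE [P1→A gives 9>8; P2→S gives 9>3; P3→Y gives 9>2]
(D,Q,Y): not NE [P1→A gives 11>9]
(D,Q,Z): not NE [P3→Y gives 9>4]
(D,Q,W): not NE [P1→B gives 10>6; P2→R gives 6>1; P3→Y gives 9>1]
(D,R,X): not NE [P2→S gives 9>2; P3→Y gives 8>2]
(D,R,Y): not NE [P1→B gives 9>2; P2→Q gives 7>0]
(D,R,Z): not NE [P2→Q gives 9>4; P3→Y gives 8>1]
(D,R,W): not NE [P1→B gives 9>2; P3→Y gives 8>6]
(D,S,X): not NE [P1→A gives 8>6]
(D,S,Y): not NE [P1→C gives 7>6; P2→Q gives 7>0; P3→X gives 9>1]
(D,S,Z): not NE [P1→C gives 7>6; P2→Q gives 9>7; P3→X gives 9>2]
(D,S,W): not NE [P1→B gives 6>2; P2→R gives 6>5; P3→X gives 9>5]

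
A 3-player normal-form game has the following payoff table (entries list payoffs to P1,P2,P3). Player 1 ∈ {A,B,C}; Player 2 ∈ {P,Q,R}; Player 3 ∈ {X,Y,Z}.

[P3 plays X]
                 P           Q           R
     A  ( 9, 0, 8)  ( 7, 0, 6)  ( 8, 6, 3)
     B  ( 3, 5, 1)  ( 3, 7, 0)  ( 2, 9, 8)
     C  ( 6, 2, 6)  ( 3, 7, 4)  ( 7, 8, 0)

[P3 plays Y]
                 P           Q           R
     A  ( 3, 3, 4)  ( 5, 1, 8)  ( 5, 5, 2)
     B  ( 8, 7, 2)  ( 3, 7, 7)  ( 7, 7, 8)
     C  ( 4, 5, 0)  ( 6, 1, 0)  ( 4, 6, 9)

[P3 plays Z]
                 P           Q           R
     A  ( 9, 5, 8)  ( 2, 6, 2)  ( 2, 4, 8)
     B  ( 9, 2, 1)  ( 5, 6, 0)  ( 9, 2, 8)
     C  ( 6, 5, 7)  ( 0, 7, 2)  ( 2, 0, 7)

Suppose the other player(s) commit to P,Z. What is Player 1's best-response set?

BR_1 = {A,B}

u_1(A vs P,Z) = 9
u_1(B vs P,Z) = 9
u_1(C vs P,Z) = 6
max payoff 9 at {A,B}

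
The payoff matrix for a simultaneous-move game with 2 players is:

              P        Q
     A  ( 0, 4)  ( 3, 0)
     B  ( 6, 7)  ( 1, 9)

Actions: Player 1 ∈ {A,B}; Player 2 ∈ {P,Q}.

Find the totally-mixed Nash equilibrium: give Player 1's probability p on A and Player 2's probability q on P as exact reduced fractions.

(p,q) = (1/3, 1/4)

P1 indiff ⇒ q·0+(1-q)·3 = q·6+(1-q)·1 ⇒ q(-6) = (1-q)(-2) ⇒ q = 1/4
P2 indiff ⇒ p·4+(1-p)·7 = p·0+(1-p)·9 ⇒ p(4) = (1-p)(2) ⇒ p = 1/3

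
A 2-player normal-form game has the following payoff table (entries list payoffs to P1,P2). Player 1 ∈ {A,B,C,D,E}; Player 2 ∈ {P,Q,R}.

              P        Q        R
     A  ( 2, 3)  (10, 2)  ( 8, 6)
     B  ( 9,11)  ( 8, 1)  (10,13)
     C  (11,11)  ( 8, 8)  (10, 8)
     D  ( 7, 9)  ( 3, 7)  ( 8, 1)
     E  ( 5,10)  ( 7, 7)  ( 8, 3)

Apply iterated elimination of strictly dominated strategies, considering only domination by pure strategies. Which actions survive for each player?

P1 drop D (B beats it: P:9>7 Q:8>3 R:10>8)
P1 drop E (B beats it: P:9>5 Q:8>7 R:10>8)
P2 drop Q (P beats it: A:3>2 B:11>1 C:11>8)
P1 drop A (B beats it: P:9>2 R:10>8)
P1→{B,C} P2→{P,R}

Remaining: P1:{B,C} P2:{P,R}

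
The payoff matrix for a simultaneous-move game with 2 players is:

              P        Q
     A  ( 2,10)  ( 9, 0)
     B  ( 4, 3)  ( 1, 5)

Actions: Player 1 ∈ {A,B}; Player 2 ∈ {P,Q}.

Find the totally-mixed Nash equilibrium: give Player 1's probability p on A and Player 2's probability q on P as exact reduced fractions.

P1 mixes 1/6 on A; P2 mixes 4/5 on P

P1 indiff ⇒ q·2+(1-q)·9 = q·4+(1-q)·1 ⇒ q(-2) = (1-q)(-8) ⇒ q = 4/5
P2 indiff ⇒ p·10+(1-p)·3 = p·0+(1-p)·5 ⇒ p(10) = (1-p)(2) ⇒ p = 1/6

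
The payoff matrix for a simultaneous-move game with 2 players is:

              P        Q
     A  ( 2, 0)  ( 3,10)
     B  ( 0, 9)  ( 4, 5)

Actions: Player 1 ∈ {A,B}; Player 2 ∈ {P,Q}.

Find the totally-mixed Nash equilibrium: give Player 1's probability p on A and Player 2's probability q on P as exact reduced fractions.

p=2/7, q=1/3

P1 indiff ⇒ q·2+(1-q)·3 = q·0+(1-q)·4 ⇒ q(2) = (1-q)(1) ⇒ q = 1/3
P2 indiff ⇒ p·0+(1-p)·9 = p·10+(1-p)·5 ⇒ p(-10) = (1-p)(-4) ⇒ p = 2/7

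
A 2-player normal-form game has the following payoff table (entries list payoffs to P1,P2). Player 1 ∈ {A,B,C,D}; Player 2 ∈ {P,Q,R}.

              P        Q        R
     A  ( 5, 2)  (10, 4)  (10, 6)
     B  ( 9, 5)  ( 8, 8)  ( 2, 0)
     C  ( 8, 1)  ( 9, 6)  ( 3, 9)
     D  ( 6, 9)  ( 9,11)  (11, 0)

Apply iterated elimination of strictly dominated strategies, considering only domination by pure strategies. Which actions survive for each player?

IESDS → P1:{A,D} P2:{Q,R}

P2 drop P (Q beats it: A:4>2 B:8>5 C:6>1 D:11>9)
P1 drop B (A beats it: Q:10>8 R:10>2)
P1 drop C (A beats it: Q:10>9 R:10>3)
P1→{A,D} P2→{Q,R}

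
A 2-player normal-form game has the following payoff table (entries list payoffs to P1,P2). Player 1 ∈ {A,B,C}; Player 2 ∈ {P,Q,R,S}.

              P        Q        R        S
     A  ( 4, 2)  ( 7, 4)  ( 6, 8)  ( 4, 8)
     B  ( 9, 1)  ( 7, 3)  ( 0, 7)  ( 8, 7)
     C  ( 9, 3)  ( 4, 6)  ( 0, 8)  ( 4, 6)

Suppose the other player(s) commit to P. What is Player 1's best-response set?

u_1(A vs P) = 4
u_1(B vs P) = 9
u_1(C vs P) = 9
max payoff 9 at {B,C}

P1 best: {B,C}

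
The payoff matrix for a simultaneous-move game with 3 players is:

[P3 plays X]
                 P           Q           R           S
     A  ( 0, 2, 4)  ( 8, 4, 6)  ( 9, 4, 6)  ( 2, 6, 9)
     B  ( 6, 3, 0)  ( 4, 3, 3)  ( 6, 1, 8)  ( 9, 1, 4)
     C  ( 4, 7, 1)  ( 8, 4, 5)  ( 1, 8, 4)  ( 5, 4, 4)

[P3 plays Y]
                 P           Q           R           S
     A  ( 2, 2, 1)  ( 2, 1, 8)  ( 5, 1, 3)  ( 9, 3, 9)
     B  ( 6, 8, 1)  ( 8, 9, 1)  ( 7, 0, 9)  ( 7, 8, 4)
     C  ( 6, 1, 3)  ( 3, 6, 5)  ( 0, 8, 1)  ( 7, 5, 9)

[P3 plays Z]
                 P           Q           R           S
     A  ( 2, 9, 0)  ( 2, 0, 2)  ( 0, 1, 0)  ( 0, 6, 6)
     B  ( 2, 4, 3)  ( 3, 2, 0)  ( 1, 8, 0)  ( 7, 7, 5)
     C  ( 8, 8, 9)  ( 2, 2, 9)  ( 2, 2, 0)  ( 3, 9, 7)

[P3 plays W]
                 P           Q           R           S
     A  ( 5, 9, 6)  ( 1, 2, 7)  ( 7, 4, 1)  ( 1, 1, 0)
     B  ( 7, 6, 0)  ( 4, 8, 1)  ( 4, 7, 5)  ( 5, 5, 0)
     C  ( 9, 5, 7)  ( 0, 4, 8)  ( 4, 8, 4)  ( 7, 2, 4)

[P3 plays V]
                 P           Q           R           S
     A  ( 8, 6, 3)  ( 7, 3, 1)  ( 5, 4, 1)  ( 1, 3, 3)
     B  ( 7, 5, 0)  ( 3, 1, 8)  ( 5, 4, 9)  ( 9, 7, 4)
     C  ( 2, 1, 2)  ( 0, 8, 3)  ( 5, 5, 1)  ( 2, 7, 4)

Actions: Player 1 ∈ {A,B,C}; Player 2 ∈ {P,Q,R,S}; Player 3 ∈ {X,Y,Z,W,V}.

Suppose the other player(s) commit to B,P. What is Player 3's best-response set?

u_3(X vs B,P) = 0
u_3(Y vs B,P) = 1
u_3(Z vs B,P) = 3
u_3(W vs B,P) = 0
u_3(V vs B,P) = 0
max payoff 3 at {Z}

BR_3 = {Z}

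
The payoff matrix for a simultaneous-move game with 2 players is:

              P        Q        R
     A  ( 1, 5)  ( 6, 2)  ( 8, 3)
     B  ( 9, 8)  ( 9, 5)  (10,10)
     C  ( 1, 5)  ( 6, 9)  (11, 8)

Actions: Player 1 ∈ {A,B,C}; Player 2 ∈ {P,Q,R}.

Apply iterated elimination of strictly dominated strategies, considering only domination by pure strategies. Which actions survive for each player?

P1 drop A (B beats it: P:9>1 Q:9>6 R:10>8)
P2 drop P (R beats it: B:10>8 C:8>5)
P1→{B,C} P2→{Q,R}

IESDS → P1:{B,C} P2:{Q,R}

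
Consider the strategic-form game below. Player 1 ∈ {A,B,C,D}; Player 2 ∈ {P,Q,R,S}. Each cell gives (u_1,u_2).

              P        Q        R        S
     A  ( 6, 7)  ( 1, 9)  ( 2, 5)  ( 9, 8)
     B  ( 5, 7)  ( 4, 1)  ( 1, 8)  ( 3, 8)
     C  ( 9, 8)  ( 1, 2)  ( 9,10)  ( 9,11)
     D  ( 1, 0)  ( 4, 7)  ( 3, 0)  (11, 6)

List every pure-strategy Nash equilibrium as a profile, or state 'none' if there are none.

Nash profiles: (D,Q)

(A,P): not NE [P1→C gives 9>6; P2→Q gives 9>7]
(A,Q): not NE [P1→D gives 4>1]
(A,R): not NE [P1→C gives 9>2; P2→Q gives 9>5]
(A,S): not NE [P1→D gives 11>9; P2→Q gives 9>8]
(B,P): not NE [P1→C gives 9>5; P2→S gives 8>7]
(B,Q): not NE [P2→S gives 8>1]
(B,R): not NE [P1→C gives 9>1]
(B,S): not NE [P1→D gives 11>3]
(C,P): not NE [P2→S gives 11>8]
(C,Q): not NE [P1→D gives 4>1; P2→S gives 11>2]
(C,R): not NE [P2→S gives 11>10]
(C,S): not NE [P1→D gives 11>9]
(D,P): not NE [P1→C gives 9>1; P2→Q gives 7>0]
(D,Q): NE
(D,R): not NE [P1→C gives 9>3; P2→Q gives 7>0]
(D,S): not NE [P2→Q gives 7>6]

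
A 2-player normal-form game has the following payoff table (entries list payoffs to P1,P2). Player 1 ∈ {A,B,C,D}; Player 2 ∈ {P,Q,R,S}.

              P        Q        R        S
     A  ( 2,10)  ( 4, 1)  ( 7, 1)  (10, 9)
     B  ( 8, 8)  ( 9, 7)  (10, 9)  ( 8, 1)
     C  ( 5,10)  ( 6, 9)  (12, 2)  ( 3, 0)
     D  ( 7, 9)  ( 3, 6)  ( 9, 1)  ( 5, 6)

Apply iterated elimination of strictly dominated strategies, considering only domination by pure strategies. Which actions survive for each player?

Remaining: P1:{B,C} P2:{P,R}

P1 drop D (B beats it: P:8>7 Q:9>3 R:10>9 S:8>5)
P2 drop Q (P beats it: A:10>1 B:8>7 C:10>9)
P2 drop S (P beats it: A:10>9 B:8>1 C:10>0)
P1 drop A (B beats it: P:8>2 R:10>7)
P1→{B,C} P2→{P,R}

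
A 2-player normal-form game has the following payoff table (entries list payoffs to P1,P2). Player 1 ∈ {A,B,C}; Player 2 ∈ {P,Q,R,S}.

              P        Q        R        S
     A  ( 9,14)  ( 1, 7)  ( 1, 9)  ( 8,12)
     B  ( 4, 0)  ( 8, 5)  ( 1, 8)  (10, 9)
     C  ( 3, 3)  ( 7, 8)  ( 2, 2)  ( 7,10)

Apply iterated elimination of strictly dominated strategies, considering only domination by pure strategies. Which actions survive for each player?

P2 drop Q (S beats it: A:12>7 B:9>5 C:10>8)
P2 drop R (S beats it: A:12>9 B:9>8 C:10>2)
P1 drop C (A beats it: P:9>3 S:8>7)
P1→{A,B} P2→{P,S}

IESDS → P1:{A,B} P2:{P,S}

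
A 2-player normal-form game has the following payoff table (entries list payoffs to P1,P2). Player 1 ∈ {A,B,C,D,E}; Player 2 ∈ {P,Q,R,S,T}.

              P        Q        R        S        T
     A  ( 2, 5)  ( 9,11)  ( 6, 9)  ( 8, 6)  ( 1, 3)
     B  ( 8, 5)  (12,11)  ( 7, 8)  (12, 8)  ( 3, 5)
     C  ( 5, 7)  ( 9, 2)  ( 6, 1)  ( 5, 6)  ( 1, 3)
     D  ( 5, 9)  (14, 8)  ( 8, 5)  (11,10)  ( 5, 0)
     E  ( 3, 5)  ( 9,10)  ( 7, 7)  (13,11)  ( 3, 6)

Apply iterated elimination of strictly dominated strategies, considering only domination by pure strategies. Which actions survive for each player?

P1 drop A (B beats it: P:8>2 Q:12>9 R:7>6 S:12>8 T:3>1)
P1 drop C (B beats it: P:8>5 Q:12>9 R:7>6 S:12>5 T:3>1)
P2 drop P (S beats it: B:8>5 D:10>9 E:11>5)
P2 drop R (Q beats it: B:11>8 D:8>5 E:10>7)
P2 drop T (Q beats it: B:11>5 D:8>0 E:10>6)
P1→{B,D,E} P2→{Q,S}

Survivors P1:{B,D,E} P2:{Q,S}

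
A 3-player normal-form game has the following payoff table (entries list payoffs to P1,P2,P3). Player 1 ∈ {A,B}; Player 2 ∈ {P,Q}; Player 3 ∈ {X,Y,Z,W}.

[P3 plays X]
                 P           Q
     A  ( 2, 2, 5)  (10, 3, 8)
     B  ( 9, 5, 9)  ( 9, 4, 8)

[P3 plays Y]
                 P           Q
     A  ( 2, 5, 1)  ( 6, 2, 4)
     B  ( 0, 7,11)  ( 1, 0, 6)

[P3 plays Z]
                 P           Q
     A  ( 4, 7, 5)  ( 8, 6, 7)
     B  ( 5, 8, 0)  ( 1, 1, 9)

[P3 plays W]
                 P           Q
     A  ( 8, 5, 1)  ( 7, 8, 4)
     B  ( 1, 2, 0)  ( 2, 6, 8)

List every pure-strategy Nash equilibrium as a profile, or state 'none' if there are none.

Nash profiles: (A,Q,X)

(A,P,X): not NE [P1→B gives 9>2; P2→Q gives 3>2]
(A,P,Y): not NE [P3→Z gives 5>1]
(A,P,Z): not NE [P1→B gives 5>4]
(A,P,W): not NE [P2→Q gives 8>5; P3→Z gives 5>1]
(A,Q,X): NE
(A,Q,Y): not NE [P2→P gives 5>2; P3→X gives 8>4]
(A,Q,Z): not NE [P2→P gives 7>6; P3→X gives 8>7]
(A,Q,W): not NE [P3→X gives 8>4]
(B,P,X): not NE [P3→Y gives 11>9]
(B,P,Y): not NE [P1→A gives 2>0]
(B,P,Z): not NE [P3→Y gives 11>0]
(B,P,W): not NE [P1→A gives 8>1; P2→Q gives 6>2; P3→Y gives 11>0]
(B,Q,X): not NE [P1→A gives 10>9; P2→P gives 5>4; P3→Z gives 9>8]
(B,Q,Y): not NE [P1→A gives 6>1; P2→P gives 7>0; P3→Z gives 9>6]
(B,Q,Z): not NE [P1→A gives 8>1; P2→P gives 8>1]
(B,Q,W): not NE [P1→A gives 7>2; P3→Z gives 9>8]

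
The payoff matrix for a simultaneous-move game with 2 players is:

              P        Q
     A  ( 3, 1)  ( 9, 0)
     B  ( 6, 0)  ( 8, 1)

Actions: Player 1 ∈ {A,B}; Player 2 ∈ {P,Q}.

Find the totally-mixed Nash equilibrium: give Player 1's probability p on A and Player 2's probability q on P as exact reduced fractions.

P1 indiff ⇒ q·3+(1-q)·9 = q·6+(1-q)·8 ⇒ q(-3) = (1-q)(-1) ⇒ q = 1/4
P2 indiff ⇒ p·1+(1-p)·0 = p·0+(1-p)·1 ⇒ p(1) = (1-p)(1) ⇒ p = 1/2

(p,q) = (1/2, 1/4)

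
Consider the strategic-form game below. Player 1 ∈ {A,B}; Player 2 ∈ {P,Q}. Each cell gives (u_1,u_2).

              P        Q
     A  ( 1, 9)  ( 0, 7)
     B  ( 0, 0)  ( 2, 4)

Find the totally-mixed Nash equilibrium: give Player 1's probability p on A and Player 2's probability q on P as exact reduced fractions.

p=2/3, q=2/3

P1 indiff ⇒ q·1+(1-q)·0 = q·0+(1-q)·2 ⇒ q(1) = (1-q)(2) ⇒ q = 2/3
P2 indiff ⇒ p·9+(1-p)·0 = p·7+(1-p)·4 ⇒ p(2) = (1-p)(4) ⇒ p = 2/3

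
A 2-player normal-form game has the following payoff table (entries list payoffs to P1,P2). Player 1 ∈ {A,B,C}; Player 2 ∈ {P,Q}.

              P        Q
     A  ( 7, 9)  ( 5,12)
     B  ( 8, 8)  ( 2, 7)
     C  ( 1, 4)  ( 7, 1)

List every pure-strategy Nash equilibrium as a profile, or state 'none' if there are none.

NE set: (B,P)

(A,P): not NE [P1→B gives 8>7; P2→Q gives 12>9]
(A,Q): not NE [P1→C gives 7>5]
(B,P): NE
(B,Q): not NE [P1→C gives 7>2; P2→P gives 8>7]
(C,P): not NE [P1→B gives 8>1]
(C,Q): not NE [P2→P gives 4>1]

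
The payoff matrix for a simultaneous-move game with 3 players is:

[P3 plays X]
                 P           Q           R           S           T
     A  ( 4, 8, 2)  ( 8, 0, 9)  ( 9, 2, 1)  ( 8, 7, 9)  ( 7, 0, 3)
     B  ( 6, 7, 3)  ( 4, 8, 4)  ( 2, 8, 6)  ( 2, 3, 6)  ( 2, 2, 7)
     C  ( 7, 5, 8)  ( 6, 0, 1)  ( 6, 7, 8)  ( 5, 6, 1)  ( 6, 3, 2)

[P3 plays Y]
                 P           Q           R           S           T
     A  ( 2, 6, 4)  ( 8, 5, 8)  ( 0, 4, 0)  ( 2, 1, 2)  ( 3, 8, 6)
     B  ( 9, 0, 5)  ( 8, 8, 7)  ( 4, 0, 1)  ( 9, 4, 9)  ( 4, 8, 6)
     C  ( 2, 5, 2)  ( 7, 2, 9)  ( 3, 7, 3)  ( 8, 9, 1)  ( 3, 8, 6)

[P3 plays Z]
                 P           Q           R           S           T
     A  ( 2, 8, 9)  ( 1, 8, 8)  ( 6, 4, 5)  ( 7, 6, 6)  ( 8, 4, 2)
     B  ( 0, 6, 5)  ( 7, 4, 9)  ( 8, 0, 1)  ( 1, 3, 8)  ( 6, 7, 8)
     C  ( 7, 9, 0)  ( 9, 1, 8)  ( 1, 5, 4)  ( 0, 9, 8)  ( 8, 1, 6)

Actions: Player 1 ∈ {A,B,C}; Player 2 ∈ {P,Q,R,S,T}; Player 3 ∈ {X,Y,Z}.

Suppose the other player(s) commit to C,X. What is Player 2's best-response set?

BR_2 = {R}

u_2(P vs C,X) = 5
u_2(Q vs C,X) = 0
u_2(R vs C,X) = 7
u_2(S vs C,X) = 6
u_2(T vs C,X) = 3
max payoff 7 at {R}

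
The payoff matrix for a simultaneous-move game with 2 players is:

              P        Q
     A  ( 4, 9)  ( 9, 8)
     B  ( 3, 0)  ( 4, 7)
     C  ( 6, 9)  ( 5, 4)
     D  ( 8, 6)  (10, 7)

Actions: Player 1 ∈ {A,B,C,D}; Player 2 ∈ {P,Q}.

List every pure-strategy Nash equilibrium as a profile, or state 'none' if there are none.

(A,P): not NE [P1→D gives 8>4]
(A,Q): not NE [P1→D gives 10>9; P2→P gives 9>8]
(B,P): not NE [P1→D gives 8>3; P2→Q gives 7>0]
(B,Q): not NE [P1→D gives 10>4]
(C,P): not NE [P1→D gives 8>6]
(C,Q): not NE [P1→D gives 10>5; P2→P gives 9>4]
(D,P): not NE [P2→Q gives 7>6]
(D,Q): NE

Nash profiles: (D,Q)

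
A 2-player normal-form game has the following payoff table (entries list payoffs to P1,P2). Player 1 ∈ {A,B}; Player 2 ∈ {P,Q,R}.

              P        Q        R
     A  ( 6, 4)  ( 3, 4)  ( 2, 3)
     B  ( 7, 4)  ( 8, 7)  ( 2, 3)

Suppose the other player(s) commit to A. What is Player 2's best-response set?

argmax u_2 = {P,Q}

u_2(P vs A) = 4
u_2(Q vs A) = 4
u_2(R vs A) = 3
max payoff 4 at {P,Q}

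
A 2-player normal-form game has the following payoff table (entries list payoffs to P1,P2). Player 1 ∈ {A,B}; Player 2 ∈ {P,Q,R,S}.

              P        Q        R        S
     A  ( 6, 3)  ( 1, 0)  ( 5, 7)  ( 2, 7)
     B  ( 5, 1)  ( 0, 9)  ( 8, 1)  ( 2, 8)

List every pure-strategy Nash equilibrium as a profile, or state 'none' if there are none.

Nash profiles: (A,S)

(A,P): not NE [P2→S gives 7>3]
(A,Q): not NE [P2→S gives 7>0]
(A,R): not NE [P1→B gives 8>5]
(A,S): NE
(B,P): not NE [P1→A gives 6>5; P2→Q gives 9>1]
(B,Q): not NE [P1→A gives 1>0]
(B,R): not NE [P2→Q gives 9>1]
(B,S): not NE [P2→Q gives 9>8]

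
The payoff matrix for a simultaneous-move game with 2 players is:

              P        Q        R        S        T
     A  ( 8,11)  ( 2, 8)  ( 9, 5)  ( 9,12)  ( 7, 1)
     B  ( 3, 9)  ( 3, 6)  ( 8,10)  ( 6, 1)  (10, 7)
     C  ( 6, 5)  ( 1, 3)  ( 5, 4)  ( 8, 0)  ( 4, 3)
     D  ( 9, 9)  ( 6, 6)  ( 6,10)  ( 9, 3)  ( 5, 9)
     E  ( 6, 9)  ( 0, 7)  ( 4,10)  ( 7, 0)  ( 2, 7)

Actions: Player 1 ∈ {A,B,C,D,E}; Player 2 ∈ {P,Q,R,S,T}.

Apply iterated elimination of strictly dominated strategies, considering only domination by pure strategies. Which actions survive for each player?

Survivors P1:{A,D} P2:{P,R,S}

P1 drop C (A beats it: P:8>6 Q:2>1 R:9>5 S:9>8 T:7>4)
P1 drop E (A beats it: P:8>6 Q:2>0 R:9>4 S:9>7 T:7>2)
P2 drop Q (P beats it: A:11>8 B:9>6 D:9>6)
P2 drop T (R beats it: A:5>1 B:10>7 D:10>9)
P1 drop B (A beats it: P:8>3 R:9>8 S:9>6)
P1→{A,D} P2→{P,R,S}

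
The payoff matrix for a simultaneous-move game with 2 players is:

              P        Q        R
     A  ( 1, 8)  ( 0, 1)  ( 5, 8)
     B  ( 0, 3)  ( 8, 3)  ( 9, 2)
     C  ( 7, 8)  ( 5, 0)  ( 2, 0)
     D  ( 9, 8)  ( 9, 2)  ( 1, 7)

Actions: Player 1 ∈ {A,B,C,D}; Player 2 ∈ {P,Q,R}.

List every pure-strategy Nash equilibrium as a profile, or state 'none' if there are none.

(A,P): not NE [P1→D gives 9>1]
(A,Q): not NE [P1→D gives 9>0; P2→R gives 8>1]
(A,R): not NE [P1→B gives 9>5]
(B,P): not NE [P1→D gives 9>0]
(B,Q): not NE [P1→D gives 9>8]
(B,R): not NE [P2→Q gives 3>2]
(C,P): not NE [P1→D gives 9>7]
(C,Q): not NE [P1→D gives 9>5; P2→P gives 8>0]
(C,R): not NE [P1→B gives 9>2; P2→P gives 8>0]
(D,P): NE
(D,Q): not NE [P2→P gives 8>2]
(D,R): not NE [P1→B gives 9>1; P2→P gives 8>7]

Nash profiles: (D,P)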